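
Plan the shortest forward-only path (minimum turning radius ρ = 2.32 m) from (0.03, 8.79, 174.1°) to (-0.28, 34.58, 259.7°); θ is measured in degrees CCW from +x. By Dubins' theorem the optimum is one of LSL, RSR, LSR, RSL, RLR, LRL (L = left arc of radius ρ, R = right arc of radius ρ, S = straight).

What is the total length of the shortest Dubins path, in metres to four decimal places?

Let ψ = atan2(Δy, Δx) = atan2(25.79, -0.31) = 90.6887° be the start→goal bearing.
Normalize: d = |goal − start| / ρ = 25.791863/2.32 = 11.117182, α = (θ_start − ψ) mod 360° = 83.4113° = 1.455802 rad, β = (θ_goal − ψ) mod 360° = 169.0113° = 2.949804 rad.
Common terms: sin α = 0.993395, cos α = 0.114741, sin β = 0.190615, cos β = -0.981665, cos(α−β) = 0.076719, d² = 123.591743. Work in radians in the unit-radius frame; every candidate has L = ρ·(t + p + q).
LSL: p² = 2 + d² − 2cos(α−β) + 2d(sin α − sin β) = 143.287621; p = √p² = 11.970281; φ = atan2(cos β − cos α, d + sin α − sin β) = -0.091723 rad; t = (φ − α) mod 2π = 4.735660 rad, q = (β − φ) mod 2π = 3.041527 rad → L = 2.32·(4.735660 + 11.970281 + 3.041527) = 2.32·19.747468 = 45.814126 m
RSR: p² = 2 + d² − 2cos(α−β) + 2d(sin β − sin α) = 107.588989; p = √p² = 10.372511; φ = atan2(cos α − cos β, d − sin α + sin β) = 0.105901 rad; t = (α − φ) mod 2π = 1.349901 rad, q = (φ − β) mod 2π = 3.439282 rad → L = 2.32·(1.349901 + 10.372511 + 3.439282) = 2.32·15.161695 = 35.175132 m
LSR: p² = d² − 2 + 2cos(α−β) + 2d(sin α + sin β) = 148.070900; p = √p² = 12.168439; φ = atan2(−cos α − cos β, d + sin α + sin β) − atan2(−2, p) = 0.233262 rad; t = (φ − α) mod 2π = 5.060645 rad, q = (φ − β) mod 2π = 3.566643 rad → L = 2.32·(5.060645 + 12.168439 + 3.566643) = 2.32·20.795726 = 48.246084 m
RSL: p² = d² − 2 + 2cos(α−β) − 2d(sin α + sin β) = 95.419463; p = √p² = 9.768289; φ = atan2(cos α + cos β, d − sin α − sin β) − atan2(2, p) = -0.289008 rad; t = (α − φ) mod 2π = 1.744810 rad, q = (β − φ) mod 2π = 3.238812 rad → L = 2.32·(1.744810 + 9.768289 + 3.238812) = 2.32·14.751911 = 34.224434 m
RLR: c = (6 − d² + 2cos(α−β) + 2d(sin α − sin β))/8 = -12.448624, |c| > 1 → infeasible
LRL: c = (6 − d² + 2cos(α−β) − 2d(sin α − sin β))/8 = -16.910953, |c| > 1 → infeasible
Shortest: RSL with L = 34.224434 m ≈ 34.2244 m

34.2244 m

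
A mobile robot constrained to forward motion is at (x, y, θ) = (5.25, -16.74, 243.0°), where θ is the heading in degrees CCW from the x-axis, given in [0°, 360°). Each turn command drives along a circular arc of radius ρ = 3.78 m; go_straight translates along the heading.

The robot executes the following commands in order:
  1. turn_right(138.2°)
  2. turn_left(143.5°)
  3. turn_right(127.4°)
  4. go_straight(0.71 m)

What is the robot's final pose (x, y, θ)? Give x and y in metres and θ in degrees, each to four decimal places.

(-16.0595, -15.4918, 120.9000°)

set_pose: (x, y, θ) = (5.2500, -16.7400, 243.0000°), ρ = 3.78
turn_right(138.2°): centre at ρ to the right, rotate −138.2° → (-1.7726, -15.9895, 104.8000°)
turn_left(143.5°): centre at ρ to the left, rotate +143.5° → (-8.9393, -15.5574, 248.3000°)
turn_right(127.4°): centre at ρ to the right, rotate −127.4° → (-15.6949, -16.1010, 120.9000°)
go_straight(0.71): x += 0.71·cos θ, y += 0.71·sin θ → (-16.0595, -15.4918, 120.9000°)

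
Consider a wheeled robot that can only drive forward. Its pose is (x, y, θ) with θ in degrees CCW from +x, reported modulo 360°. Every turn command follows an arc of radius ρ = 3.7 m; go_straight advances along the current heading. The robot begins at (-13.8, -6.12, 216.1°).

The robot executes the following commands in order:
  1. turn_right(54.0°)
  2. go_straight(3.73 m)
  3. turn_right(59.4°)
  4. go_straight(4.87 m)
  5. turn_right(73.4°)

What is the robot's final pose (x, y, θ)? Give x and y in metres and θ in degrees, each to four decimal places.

(-22.4108, 5.9935, 29.3000°)

set_pose: (x, y, θ) = (-13.8000, -6.1200, 216.1000°), ρ = 3.7
turn_right(54.0°): centre at ρ to the right, rotate −54.0° → (-17.1172, -6.6513, 162.1000°)
go_straight(3.73): x += 3.73·cos θ, y += 3.73·sin θ → (-20.6667, -5.5049, 162.1000°)
turn_right(59.4°): centre at ρ to the right, rotate −59.4° → (-23.1390, -2.7974, 102.7000°)
go_straight(4.87): x += 4.87·cos θ, y += 4.87·sin θ → (-24.2096, 1.9534, 102.7000°)
turn_right(73.4°): centre at ρ to the right, rotate −73.4° → (-22.4108, 5.9935, 29.3000°)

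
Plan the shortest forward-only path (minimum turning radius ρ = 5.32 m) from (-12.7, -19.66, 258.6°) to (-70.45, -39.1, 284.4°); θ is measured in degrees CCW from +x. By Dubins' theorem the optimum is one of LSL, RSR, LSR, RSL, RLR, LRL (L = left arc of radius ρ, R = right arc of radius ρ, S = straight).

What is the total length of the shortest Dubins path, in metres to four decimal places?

Let ψ = atan2(Δy, Δx) = atan2(-19.44, -57.75) = -161.3956° be the start→goal bearing.
Normalize: d = |goal − start| / ρ = 60.934195/5.32 = 11.453796, α = (θ_start − ψ) mod 360° = 59.9956° = 1.047120 rad, β = (θ_goal − ψ) mod 360° = 85.7956° = 1.497415 rad.
Common terms: sin α = 0.865987, cos α = 0.500067, sin β = 0.997309, cos β = 0.073315, cos(α−β) = 0.900319, d² = 131.189443. Work in radians in the unit-radius frame; every candidate has L = ρ·(t + p + q).
LSL: p² = 2 + d² − 2cos(α−β) + 2d(sin α − sin β) = 128.380532; p = √p² = 11.330513; φ = atan2(cos β − cos α, d + sin α − sin β) = -0.037673 rad; t = (φ − α) mod 2π = 5.198392 rad, q = (β − φ) mod 2π = 1.535088 rad → L = 5.32·(5.198392 + 11.330513 + 1.535088) = 5.32·18.063994 = 96.100446 m
RSR: p² = 2 + d² − 2cos(α−β) + 2d(sin β − sin α) = 134.397079; p = √p² = 11.592975; φ = atan2(cos α − cos β, d − sin α + sin β) = 0.036820 rad; t = (α − φ) mod 2π = 1.010301 rad, q = (φ − β) mod 2π = 4.822590 rad → L = 5.32·(1.010301 + 11.592975 + 4.822590) = 5.32·17.425866 = 92.705606 m
LSR: p² = d² − 2 + 2cos(α−β) + 2d(sin α + sin β) = 173.673694; p = √p² = 13.178532; φ = atan2(−cos α − cos β, d + sin α + sin β) − atan2(−2, p) = 0.107583 rad; t = (φ − α) mod 2π = 5.343648 rad, q = (φ − β) mod 2π = 4.893353 rad → L = 5.32·(5.343648 + 13.178532 + 4.893353) = 5.32·23.415533 = 124.570637 m
RSL: p² = d² − 2 + 2cos(α−β) − 2d(sin α + sin β) = 88.306468; p = √p² = 9.397152; φ = atan2(cos α + cos β, d − sin α − sin β) − atan2(2, p) = -0.149986 rad; t = (α − φ) mod 2π = 1.197106 rad, q = (β − φ) mod 2π = 1.647401 rad → L = 5.32·(1.197106 + 9.397152 + 1.647401) = 5.32·12.241660 = 65.125629 m
RLR: c = (6 − d² + 2cos(α−β) + 2d(sin α − sin β))/8 = -15.799635, |c| > 1 → infeasible
LRL: c = (6 − d² + 2cos(α−β) − 2d(sin α − sin β))/8 = -15.047567, |c| > 1 → infeasible
Shortest: RSL with L = 65.125629 m ≈ 65.1256 m

65.1256 m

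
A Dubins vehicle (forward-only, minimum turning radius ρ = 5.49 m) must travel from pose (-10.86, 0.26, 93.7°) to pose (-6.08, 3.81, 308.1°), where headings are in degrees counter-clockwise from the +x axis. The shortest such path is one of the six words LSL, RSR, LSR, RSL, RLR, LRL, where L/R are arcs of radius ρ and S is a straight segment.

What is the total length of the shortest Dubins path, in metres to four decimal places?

36.6690 m

Let ψ = atan2(Δy, Δx) = atan2(3.55, 4.78) = 36.6005° be the start→goal bearing.
Normalize: d = |goal − start| / ρ = 5.954066/5.49 = 1.084529, α = (θ_start − ψ) mod 360° = 57.0995° = 0.996575 rad, β = (θ_goal − ψ) mod 360° = 271.4995° = 4.738561 rad.
Common terms: sin α = 0.839616, cos α = 0.543181, sin β = -0.999658, cos β = 0.026169, cos(α−β) = -0.825113, d² = 1.176204. Work in radians in the unit-radius frame; every candidate has L = ρ·(t + p + q).
LSL: p² = 2 + d² − 2cos(α−β) + 2d(sin α − sin β) = 8.815922; p = √p² = 2.969162; φ = atan2(cos β − cos α, d + sin α − sin β) = -0.175019 rad; t = (φ − α) mod 2π = 5.111591 rad, q = (β − φ) mod 2π = 4.913580 rad → L = 5.49·(5.111591 + 2.969162 + 4.913580) = 5.49·12.994333 = 71.338888 m
RSR: p² = 2 + d² − 2cos(α−β) + 2d(sin β − sin α) = 0.836940; p = √p² = 0.914844; φ = atan2(cos α − cos β, d − sin α + sin β) = 2.540994 rad; t = (α − φ) mod 2π = 4.738767 rad, q = (φ − β) mod 2π = 4.085618 rad → L = 5.49·(4.738767 + 0.914844 + 4.085618) = 5.49·9.739229 = 53.468366 m
LSR: p² = d² − 2 + 2cos(α−β) + 2d(sin α + sin β) = -2.821164 < 0 → infeasible
RSL: p² = d² − 2 + 2cos(α−β) − 2d(sin α + sin β) = -2.126883 < 0 → infeasible
RLR: c = (6 − d² + 2cos(α−β) + 2d(sin α − sin β))/8 = 0.895383; p = 2π − arccos c = 5.821679 rad; φ = atan2(cos α − cos β, d − sin α + sin β) = 2.540994 rad; t = (α − φ + p/2) mod 2π = 1.366421 rad, q = (α − β − t + p) mod 2π = 0.713272 rad → L = 5.49·(1.366421 + 5.821679 + 0.713272) = 5.49·7.901371 = 43.378527 m
LRL: c = (6 − d² + 2cos(α−β) − 2d(sin α − sin β))/8 = -0.101990; p = 2π − arccos c = 4.610221 rad; φ = atan2(cos β − cos α, d + sin α − sin β) = -0.175019 rad; t = (φ − α + p/2) mod 2π = 1.133516 rad, q = (β − α − t + p) mod 2π = 0.935506 rad → L = 5.49·(1.133516 + 4.610221 + 0.935506) = 5.49·6.679243 = 36.669043 m
Shortest: LRL with L = 36.669043 m ≈ 36.6690 m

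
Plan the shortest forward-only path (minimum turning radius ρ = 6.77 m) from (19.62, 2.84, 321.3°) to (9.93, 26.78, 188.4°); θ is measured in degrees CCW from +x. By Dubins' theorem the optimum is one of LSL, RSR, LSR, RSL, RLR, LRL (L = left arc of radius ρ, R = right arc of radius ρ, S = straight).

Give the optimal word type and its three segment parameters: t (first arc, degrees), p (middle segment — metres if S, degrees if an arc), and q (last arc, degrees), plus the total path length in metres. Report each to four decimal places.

Let ψ = atan2(Δy, Δx) = atan2(23.94, -9.69) = 112.0362° be the start→goal bearing.
Normalize: d = |goal − start| / ρ = 25.826725/6.77 = 3.814878, α = (θ_start − ψ) mod 360° = 209.2638° = 3.652342 rad, β = (θ_goal − ψ) mod 360° = 76.3638° = 1.332799 rad.
Common terms: sin α = -0.488831, cos α = -0.872379, sin β = 0.971812, cos β = 0.235757, cos(α−β) = -0.680721, d² = 14.553295. Work in radians in the unit-radius frame; every candidate has L = ρ·(t + p + q).
LSL: p² = 2 + d² − 2cos(α−β) + 2d(sin α − sin β) = 6.770386; p = √p² = 2.601997; φ = atan2(cos β − cos α, d + sin α − sin β) = 0.439933 rad; t = (φ − α) mod 2π = 3.070776 rad, q = (β − φ) mod 2π = 0.892866 rad → L = 6.77·(3.070776 + 2.601997 + 0.892866) = 6.77·6.565639 = 44.449378 m
RSR: p² = 2 + d² − 2cos(α−β) + 2d(sin β − sin α) = 29.059087; p = √p² = 5.390648; φ = atan2(cos α − cos β, d − sin α + sin β) = -0.207042 rad; t = (α − φ) mod 2π = 3.859384 rad, q = (φ − β) mod 2π = 4.743344 rad → L = 6.77·(3.859384 + 5.390648 + 4.743344) = 6.77·13.993376 = 94.735155 m
LSR: p² = d² − 2 + 2cos(α−β) + 2d(sin α + sin β) = 14.876881; p = √p² = 3.857056; φ = atan2(−cos α − cos β, d + sin α + sin β) − atan2(−2, p) = 0.625418 rad; t = (φ − α) mod 2π = 3.256261 rad, q = (φ − β) mod 2π = 5.575804 rad → L = 6.77·(3.256261 + 3.857056 + 5.575804) = 6.77·12.689121 = 85.905349 m
RSL: p² = d² − 2 + 2cos(α−β) − 2d(sin α + sin β) = 7.506824; p = √p² = 2.739858; φ = atan2(cos α + cos β, d − sin α − sin β) − atan2(2, p) = -0.819348 rad; t = (α − φ) mod 2π = 4.471690 rad, q = (β − φ) mod 2π = 2.152147 rad → L = 6.77·(4.471690 + 2.739858 + 2.152147) = 6.77·9.363696 = 63.392221 m
RLR: c = (6 − d² + 2cos(α−β) + 2d(sin α − sin β))/8 = -2.632386, |c| > 1 → infeasible
LRL: c = (6 − d² + 2cos(α−β) − 2d(sin α − sin β))/8 = 0.153702; p = 2π − arccos c = 4.866702 rad; φ = atan2(cos β − cos α, d + sin α − sin β) = 0.439933 rad; t = (φ − α + p/2) mod 2π = 5.504128 rad, q = (β − α − t + p) mod 2π = 3.326218 rad → L = 6.77·(5.504128 + 4.866702 + 3.326218) = 6.77·13.697048 = 92.729013 m
Shortest: LSL with L = 44.449378 m ≈ 44.4494 m
Convert LSL to answer units (arcs ×180/π): t = 3.070776·180/π = 175.9425°, p = ρ·p = 6.77·2.601997 = 17.6155 m, q = 0.892866·180/π = 51.1575°, L = 44.4494 m.

LSL: t = 175.9425°, p = 17.6155 m, q = 51.1575°, L = 44.4494 m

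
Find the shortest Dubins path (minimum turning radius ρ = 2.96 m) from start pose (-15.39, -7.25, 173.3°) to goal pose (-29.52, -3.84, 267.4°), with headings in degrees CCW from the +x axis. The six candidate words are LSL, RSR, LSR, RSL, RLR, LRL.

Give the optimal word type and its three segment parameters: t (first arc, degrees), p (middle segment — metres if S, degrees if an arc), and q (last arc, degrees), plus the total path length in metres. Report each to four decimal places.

Let ψ = atan2(Δy, Δx) = atan2(3.41, -14.13) = 166.4322° be the start→goal bearing.
Normalize: d = |goal − start| / ρ = 14.535646/2.96 = 4.910691, α = (θ_start − ψ) mod 360° = 6.8678° = 0.119866 rad, β = (θ_goal − ψ) mod 360° = 100.9678° = 1.762220 rad.
Common terms: sin α = 0.119579, cos α = 0.992825, sin β = 0.981734, cos β = -0.190257, cos(α−β) = -0.071497, d² = 24.114888. Work in radians in the unit-radius frame; every candidate has L = ρ·(t + p + q).
LSL: p² = 2 + d² − 2cos(α−β) + 2d(sin α − sin β) = 17.790323; p = √p² = 4.217858; φ = atan2(cos β − cos α, d + sin α − sin β) = -0.284308 rad; t = (φ − α) mod 2π = 5.879011 rad, q = (β − φ) mod 2π = 2.046529 rad → L = 2.96·(5.879011 + 4.217858 + 2.046529) = 2.96·12.143398 = 35.944458 m
RSR: p² = 2 + d² − 2cos(α−β) + 2d(sin β − sin α) = 34.725442; p = √p² = 5.892830; φ = atan2(cos α − cos β, d − sin α + sin β) = 0.202140 rad; t = (α − φ) mod 2π = 6.200911 rad, q = (φ − β) mod 2π = 4.723105 rad → L = 2.96·(6.200911 + 5.892830 + 4.723105) = 2.96·16.816845 = 49.777863 m
LSR: p² = d² − 2 + 2cos(α−β) + 2d(sin α + sin β) = 32.788309; p = √p² = 5.726108; φ = atan2(−cos α − cos β, d + sin α + sin β) − atan2(−2, p) = 0.203321 rad; t = (φ − α) mod 2π = 0.083456 rad, q = (φ − β) mod 2π = 4.724286 rad → L = 2.96·(0.083456 + 5.726108 + 4.724286) = 2.96·10.533850 = 31.180195 m
RSL: p² = d² − 2 + 2cos(α−β) − 2d(sin α + sin β) = 11.155476; p = √p² = 3.339981; φ = atan2(cos α + cos β, d − sin α − sin β) − atan2(2, p) = -0.331896 rad; t = (α − φ) mod 2π = 0.451761 rad, q = (β − φ) mod 2π = 2.094116 rad → L = 2.96·(0.451761 + 3.339981 + 2.094116) = 2.96·5.885859 = 17.422141 m
RLR: c = (6 − d² + 2cos(α−β) + 2d(sin α − sin β))/8 = -3.340680, |c| > 1 → infeasible
LRL: c = (6 − d² + 2cos(α−β) − 2d(sin α − sin β))/8 = -1.223790, |c| > 1 → infeasible
Shortest: RSL with L = 17.422141 m ≈ 17.4221 m
Convert RSL to answer units (arcs ×180/π): t = 0.451761·180/π = 25.8840°, p = ρ·p = 2.96·3.339981 = 9.8863 m, q = 2.094116·180/π = 119.9840°, L = 17.4221 m.

RSL: t = 25.8840°, p = 9.8863 m, q = 119.9840°, L = 17.4221 m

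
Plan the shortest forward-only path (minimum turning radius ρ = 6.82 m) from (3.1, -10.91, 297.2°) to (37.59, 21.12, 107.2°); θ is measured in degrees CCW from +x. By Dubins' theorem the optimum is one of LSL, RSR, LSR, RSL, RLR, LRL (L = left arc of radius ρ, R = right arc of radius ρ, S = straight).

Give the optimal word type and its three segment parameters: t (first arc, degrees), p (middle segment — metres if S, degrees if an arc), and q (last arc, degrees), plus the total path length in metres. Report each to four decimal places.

Let ψ = atan2(Δy, Δx) = atan2(32.03, 34.49) = 42.8821° be the start→goal bearing.
Normalize: d = |goal − start| / ρ = 47.068896/6.82 = 6.901598, α = (θ_start − ψ) mod 360° = 254.3179° = 4.438685 rad, β = (θ_goal − ψ) mod 360° = 64.3179° = 1.122559 rad.
Common terms: sin α = -0.962776, cos α = -0.270299, sin β = 0.901213, cos β = 0.433377, cos(α−β) = -0.984808, d² = 47.632051. Work in radians in the unit-radius frame; every candidate has L = ρ·(t + p + q).
LSL: p² = 2 + d² − 2cos(α−β) + 2d(sin α − sin β) = 25.872664; p = √p² = 5.086518; φ = atan2(cos β − cos α, d + sin α − sin β) = 0.138787 rad; t = (φ − α) mod 2π = 1.983287 rad, q = (β − φ) mod 2π = 0.983773 rad → L = 6.82·(1.983287 + 5.086518 + 0.983773) = 6.82·8.053578 = 54.925399 m
RSR: p² = 2 + d² − 2cos(α−β) + 2d(sin β − sin α) = 77.330668; p = √p² = 8.793786; φ = atan2(cos α − cos β, d − sin α + sin β) = -0.080105 rad; t = (α − φ) mod 2π = 4.518790 rad, q = (φ − β) mod 2π = 5.080521 rad → L = 6.82·(4.518790 + 8.793786 + 5.080521) = 6.82·18.393097 = 125.440919 m
LSR: p² = d² − 2 + 2cos(α−β) + 2d(sin α + sin β) = 42.812659; p = √p² = 6.543138; φ = atan2(−cos α − cos β, d + sin α + sin β) − atan2(−2, p) = 0.272808 rad; t = (φ − α) mod 2π = 2.117308 rad, q = (φ − β) mod 2π = 5.433434 rad → L = 6.82·(2.117308 + 6.543138 + 5.433434) = 6.82·14.093880 = 96.120261 m
RSL: p² = d² − 2 + 2cos(α−β) − 2d(sin α + sin β) = 44.512212; p = √p² = 6.671747; φ = atan2(cos α + cos β, d − sin α − sin β) − atan2(2, p) = -0.267831 rad; t = (α − φ) mod 2π = 4.706516 rad, q = (β − φ) mod 2π = 1.390391 rad → L = 6.82·(4.706516 + 6.671747 + 1.390391) = 6.82·12.768654 = 87.082222 m
RLR: c = (6 − d² + 2cos(α−β) + 2d(sin α − sin β))/8 = -8.666334, |c| > 1 → infeasible
LRL: c = (6 − d² + 2cos(α−β) − 2d(sin α − sin β))/8 = -2.234083, |c| > 1 → infeasible
Shortest: LSL with L = 54.925399 m ≈ 54.9254 m
Convert LSL to answer units (arcs ×180/π): t = 1.983287·180/π = 113.6340°, p = ρ·p = 6.82·5.086518 = 34.6901 m, q = 0.983773·180/π = 56.3660°, L = 54.9254 m.

LSL: t = 113.6340°, p = 34.6901 m, q = 56.3660°, L = 54.9254 m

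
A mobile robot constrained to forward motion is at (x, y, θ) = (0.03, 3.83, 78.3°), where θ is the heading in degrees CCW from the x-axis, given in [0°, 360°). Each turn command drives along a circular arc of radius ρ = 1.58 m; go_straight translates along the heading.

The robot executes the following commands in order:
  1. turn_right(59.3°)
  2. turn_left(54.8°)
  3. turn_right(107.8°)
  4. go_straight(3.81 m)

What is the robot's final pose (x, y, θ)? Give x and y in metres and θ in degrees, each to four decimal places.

(7.6251, 4.7952, 326.0000°)

set_pose: (x, y, θ) = (0.0300, 3.8300, 78.3000°), ρ = 1.58
turn_right(59.3°): centre at ρ to the right, rotate −59.3° → (1.0628, 5.0035, 19.0000°)
turn_left(54.8°): centre at ρ to the left, rotate +54.8° → (2.0656, 6.0566, 73.8000°)
turn_right(107.8°): centre at ρ to the right, rotate −107.8° → (4.4664, 6.9257, -34.0000° ≡ 326.0000°)
go_straight(3.81): x += 3.81·cos θ, y += 3.81·sin θ → (7.6251, 4.7952, 326.0000°)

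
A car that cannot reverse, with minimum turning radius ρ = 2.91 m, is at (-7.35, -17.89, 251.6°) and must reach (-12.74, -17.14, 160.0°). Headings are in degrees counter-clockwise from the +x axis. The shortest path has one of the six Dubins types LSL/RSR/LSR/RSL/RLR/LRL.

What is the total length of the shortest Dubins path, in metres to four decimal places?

21.2931 m

Let ψ = atan2(Δy, Δx) = atan2(0.75, -5.39) = 172.0784° be the start→goal bearing.
Normalize: d = |goal − start| / ρ = 5.441930/2.91 = 1.870079, α = (θ_start − ψ) mod 360° = 79.5216° = 1.387915 rad, β = (θ_goal − ψ) mod 360° = 347.9216° = 6.072378 rad.
Common terms: sin α = 0.983324, cos α = 0.181864, sin β = -0.209249, cos β = 0.977862, cos(α−β) = -0.027922, d² = 3.497195. Work in radians in the unit-radius frame; every candidate has L = ρ·(t + p + q).
LSL: p² = 2 + d² − 2cos(α−β) + 2d(sin α − sin β) = 10.013449; p = √p² = 3.164403; φ = atan2(cos β − cos α, d + sin α − sin β) = 0.254279 rad; t = (φ − α) mod 2π = 5.149550 rad, q = (β − φ) mod 2π = 5.818099 rad → L = 2.91·(5.149550 + 3.164403 + 5.818099) = 2.91·14.132052 = 41.124273 m
RSR: p² = 2 + d² − 2cos(α−β) + 2d(sin β − sin α) = 1.092628; p = √p² = 1.045288; φ = atan2(cos α − cos β, d − sin α + sin β) = -0.865641 rad; t = (α − φ) mod 2π = 2.253555 rad, q = (φ − β) mod 2π = 5.628352 rad → L = 2.91·(2.253555 + 1.045288 + 5.628352) = 2.91·8.927195 = 25.978138 m
LSR: p² = d² − 2 + 2cos(α−β) + 2d(sin α + sin β) = 4.336513; p = √p² = 2.082430; φ = atan2(−cos α − cos β, d + sin α + sin β) − atan2(−2, p) = 0.351876 rad; t = (φ − α) mod 2π = 5.247147 rad, q = (φ − β) mod 2π = 0.562683 rad → L = 2.91·(5.247147 + 2.082430 + 0.562683) = 2.91·7.892259 = 22.966475 m
RSL: p² = d² − 2 + 2cos(α−β) − 2d(sin α + sin β) = -1.453809 < 0 → infeasible
RLR: c = (6 − d² + 2cos(α−β) + 2d(sin α − sin β))/8 = 0.863422; p = 2π − arccos c = 5.754402 rad; φ = atan2(cos α − cos β, d − sin α + sin β) = -0.865641 rad; t = (α − φ + p/2) mod 2π = 5.130756 rad, q = (α − β − t + p) mod 2π = 2.222367 rad → L = 2.91·(5.130756 + 5.754402 + 2.222367) = 2.91·13.107526 = 38.142899 m
LRL: c = (6 − d² + 2cos(α−β) − 2d(sin α − sin β))/8 = -0.251681; p = 2π − arccos c = 4.457972 rad; φ = atan2(cos β − cos α, d + sin α − sin β) = 0.254279 rad; t = (φ − α + p/2) mod 2π = 1.095350 rad, q = (β − α − t + p) mod 2π = 1.763900 rad → L = 2.91·(1.095350 + 4.457972 + 1.763900) = 2.91·7.317222 = 21.293117 m
Shortest: LRL with L = 21.293117 m ≈ 21.2931 m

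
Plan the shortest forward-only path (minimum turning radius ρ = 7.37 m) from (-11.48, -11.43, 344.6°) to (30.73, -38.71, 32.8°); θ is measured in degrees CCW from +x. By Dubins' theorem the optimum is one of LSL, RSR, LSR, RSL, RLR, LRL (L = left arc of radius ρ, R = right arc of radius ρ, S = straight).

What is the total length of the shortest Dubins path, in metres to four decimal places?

Let ψ = atan2(Δy, Δx) = atan2(-27.28, 42.21) = -32.8743° be the start→goal bearing.
Normalize: d = |goal − start| / ρ = 50.258159/7.37 = 6.819289, α = (θ_start − ψ) mod 360° = 17.4743° = 0.304984 rad, β = (θ_goal − ψ) mod 360° = 65.6743° = 1.146232 rad.
Common terms: sin α = 0.300278, cos α = 0.953852, sin β = 0.911218, cos β = 0.411923, cos(α−β) = 0.666532, d² = 46.502700. Work in radians in the unit-radius frame; every candidate has L = ρ·(t + p + q).
LSL: p² = 2 + d² − 2cos(α−β) + 2d(sin α − sin β) = 38.837271; p = √p² = 6.231956; φ = atan2(cos β − cos α, d + sin α − sin β) = -0.087070 rad; t = (φ − α) mod 2π = 5.891132 rad, q = (β − φ) mod 2π = 1.233302 rad → L = 7.37·(5.891132 + 6.231956 + 1.233302) = 7.37·13.356390 = 98.436592 m
RSR: p² = 2 + d² − 2cos(α−β) + 2d(sin β − sin α) = 55.501999; p = √p² = 7.449966; φ = atan2(cos α − cos β, d − sin α + sin β) = 0.072807 rad; t = (α − φ) mod 2π = 0.232177 rad, q = (φ − β) mod 2π = 5.209760 rad → L = 7.37·(0.232177 + 7.449966 + 5.209760) = 7.37·12.891903 = 95.013325 m
LSR: p² = d² − 2 + 2cos(α−β) + 2d(sin α + sin β) = 62.358847; p = √p² = 7.896762; φ = atan2(−cos α − cos β, d + sin α + sin β) − atan2(−2, p) = 0.079597 rad; t = (φ − α) mod 2π = 6.057798 rad, q = (φ − β) mod 2π = 5.216550 rad → L = 7.37·(6.057798 + 7.896762 + 5.216550) = 7.37·19.171110 = 141.291079 m
RSL: p² = d² − 2 + 2cos(α−β) − 2d(sin α + sin β) = 29.312682; p = √p² = 5.414119; φ = atan2(cos α + cos β, d − sin α − sin β) − atan2(2, p) = -0.114958 rad; t = (α − φ) mod 2π = 0.419941 rad, q = (β − φ) mod 2π = 1.261190 rad → L = 7.37·(0.419941 + 5.414119 + 1.261190) = 7.37·7.095250 = 52.291992 m
RLR: c = (6 − d² + 2cos(α−β) + 2d(sin α − sin β))/8 = -5.937750, |c| > 1 → infeasible
LRL: c = (6 − d² + 2cos(α−β) − 2d(sin α − sin β))/8 = -3.854659, |c| > 1 → infeasible
Shortest: RSL with L = 52.291992 m ≈ 52.2920 m

52.2920 m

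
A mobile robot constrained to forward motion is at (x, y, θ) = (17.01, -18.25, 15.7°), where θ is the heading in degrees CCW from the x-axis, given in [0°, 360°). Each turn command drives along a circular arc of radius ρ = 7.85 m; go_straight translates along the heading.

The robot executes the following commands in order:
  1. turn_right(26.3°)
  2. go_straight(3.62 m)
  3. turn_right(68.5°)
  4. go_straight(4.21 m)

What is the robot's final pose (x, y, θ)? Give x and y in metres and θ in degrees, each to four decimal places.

set_pose: (x, y, θ) = (17.0100, -18.2500, 15.7000°), ρ = 7.85
turn_right(26.3°): centre at ρ to the right, rotate −26.3° → (20.5782, -18.0911, -10.6000° ≡ 349.4000°)
go_straight(3.62): x += 3.62·cos θ, y += 3.62·sin θ → (24.1365, -18.7570, 349.4000°)
turn_right(68.5°): centre at ρ to the right, rotate −68.5° → (30.4008, -24.9886, 280.9000°)
go_straight(4.21): x += 4.21·cos θ, y += 4.21·sin θ → (31.1969, -29.1227, 280.9000°)

(31.1969, -29.1227, 280.9000°)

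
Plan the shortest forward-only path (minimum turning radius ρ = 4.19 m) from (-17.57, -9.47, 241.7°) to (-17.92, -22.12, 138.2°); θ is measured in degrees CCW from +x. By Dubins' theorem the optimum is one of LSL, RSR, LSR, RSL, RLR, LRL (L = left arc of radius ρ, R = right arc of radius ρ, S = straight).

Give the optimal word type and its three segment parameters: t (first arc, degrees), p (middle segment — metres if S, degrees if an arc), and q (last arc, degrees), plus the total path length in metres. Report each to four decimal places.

Let ψ = atan2(Δy, Δx) = atan2(-12.65, -0.35) = -91.5849° be the start→goal bearing.
Normalize: d = |goal − start| / ρ = 12.654841/4.19 = 3.020248, α = (θ_start − ψ) mod 360° = 333.2849° = 5.816918 rad, β = (θ_goal − ψ) mod 360° = 229.7849° = 4.010502 rad.
Common terms: sin α = -0.449555, cos α = 0.893253, sin β = -0.763625, cos β = -0.645660, cos(α−β) = -0.233445, d² = 9.121901. Work in radians in the unit-radius frame; every candidate has L = ρ·(t + p + q).
LSL: p² = 2 + d² − 2cos(α−β) + 2d(sin α − sin β) = 13.485932; p = √p² = 3.672320; φ = atan2(cos β − cos α, d + sin α − sin β) = -0.432407 rad; t = (φ − α) mod 2π = 0.033861 rad, q = (β − φ) mod 2π = 4.442909 rad → L = 4.19·(0.033861 + 3.672320 + 4.442909) = 4.19·8.149089 = 34.144684 m
RSR: p² = 2 + d² − 2cos(α−β) + 2d(sin β − sin α) = 9.691651; p = √p² = 3.113142; φ = atan2(cos α − cos β, d − sin α + sin β) = 0.517061 rad; t = (α − φ) mod 2π = 5.299857 rad, q = (φ − β) mod 2π = 2.789744 rad → L = 4.19·(5.299857 + 3.113142 + 2.789744) = 4.19·11.202743 = 46.939492 m
LSR: p² = d² − 2 + 2cos(α−β) + 2d(sin α + sin β) = -0.673203 < 0 → infeasible
RSL: p² = d² − 2 + 2cos(α−β) − 2d(sin α + sin β) = 13.983223; p = √p² = 3.739415; φ = atan2(cos α + cos β, d − sin α − sin β) − atan2(2, p) = -0.432713 rad; t = (α − φ) mod 2π = 6.249631 rad, q = (β − φ) mod 2π = 4.443216 rad → L = 4.19·(6.249631 + 3.739415 + 4.443216) = 4.19·14.432262 = 60.471177 m
RLR: c = (6 − d² + 2cos(α−β) + 2d(sin α − sin β))/8 = -0.211456; p = 2π − arccos c = 4.499324 rad; φ = atan2(cos α − cos β, d − sin α + sin β) = 0.517061 rad; t = (α − φ + p/2) mod 2π = 1.266334 rad, q = (α − β − t + p) mod 2π = 5.039406 rad → L = 4.19·(1.266334 + 4.499324 + 5.039406) = 4.19·10.805064 = 45.273219 m
LRL: c = (6 − d² + 2cos(α−β) − 2d(sin α − sin β))/8 = -0.685741; p = 2π − arccos c = 3.956767 rad; φ = atan2(cos β − cos α, d + sin α − sin β) = -0.432407 rad; t = (φ − α + p/2) mod 2π = 2.012244 rad, q = (β − α − t + p) mod 2π = 0.138107 rad → L = 4.19·(2.012244 + 3.956767 + 0.138107) = 4.19·6.107118 = 25.588826 m
Shortest: LRL with L = 25.588826 m ≈ 25.5888 m
Convert LRL to answer units (arcs ×180/π): t = 2.012244·180/π = 115.2931°, p = 3.956767·180/π = 226.7061°, q = 0.138107·180/π = 7.9130°, L = 25.5888 m.

LRL: t = 115.2931°, p = 226.7061°, q = 7.9130°, L = 25.5888 m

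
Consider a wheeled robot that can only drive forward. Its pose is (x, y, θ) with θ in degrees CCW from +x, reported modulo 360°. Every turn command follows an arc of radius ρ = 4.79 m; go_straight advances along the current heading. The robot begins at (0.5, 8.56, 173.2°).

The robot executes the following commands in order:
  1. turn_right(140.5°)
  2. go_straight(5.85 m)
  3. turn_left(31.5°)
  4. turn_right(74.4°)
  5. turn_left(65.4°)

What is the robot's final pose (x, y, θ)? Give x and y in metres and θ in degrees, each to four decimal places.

(15.0693, 27.0637, 55.2000°)

set_pose: (x, y, θ) = (0.5000, 8.5600, 173.2000°), ρ = 4.79
turn_right(140.5°): centre at ρ to the right, rotate −140.5° → (-1.5206, 17.3471, 32.7000°)
go_straight(5.85): x += 5.85·cos θ, y += 5.85·sin θ → (3.4022, 20.5075, 32.7000°)
turn_left(31.5°): centre at ρ to the left, rotate +31.5° → (5.1270, 22.4536, 64.2000°)
turn_right(74.4°): centre at ρ to the right, rotate −74.4° → (10.2878, 25.0832, -10.2000° ≡ 349.8000°)
turn_left(65.4°): centre at ρ to the left, rotate +65.4° → (15.0693, 27.0637, 415.2000° ≡ 55.2000°)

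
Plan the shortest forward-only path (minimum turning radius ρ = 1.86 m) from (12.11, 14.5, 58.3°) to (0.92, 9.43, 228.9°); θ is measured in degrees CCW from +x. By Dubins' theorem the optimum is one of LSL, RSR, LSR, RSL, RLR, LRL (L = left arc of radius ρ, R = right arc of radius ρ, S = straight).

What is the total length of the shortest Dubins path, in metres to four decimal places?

16.5014 m

Let ψ = atan2(Δy, Δx) = atan2(-5.07, -11.19) = -155.6255° be the start→goal bearing.
Normalize: d = |goal − start| / ρ = 12.284991/1.86 = 6.604834, α = (θ_start − ψ) mod 360° = 213.9255° = 3.733705 rad, β = (θ_goal − ψ) mod 360° = 24.5255° = 0.428051 rad.
Common terms: sin α = -0.558115, cos α = -0.829764, sin β = 0.415099, cos β = 0.909776, cos(α−β) = -0.986572, d² = 43.623829. Work in radians in the unit-radius frame; every candidate has L = ρ·(t + p + q).
LSL: p² = 2 + d² − 2cos(α−β) + 2d(sin α − sin β) = 34.741149; p = √p² = 5.894162; φ = atan2(cos β − cos α, d + sin α − sin β) = 0.299591 rad; t = (φ − α) mod 2π = 2.849071 rad, q = (β − φ) mod 2π = 0.128460 rad → L = 1.86·(2.849071 + 5.894162 + 0.128460) = 1.86·8.871694 = 16.501351 m
RSR: p² = 2 + d² − 2cos(α−β) + 2d(sin β − sin α) = 60.452798; p = √p² = 7.775140; φ = atan2(cos α − cos β, d − sin α + sin β) = -0.225641 rad; t = (α − φ) mod 2π = 3.959346 rad, q = (φ − β) mod 2π = 5.629493 rad → L = 1.86·(3.959346 + 7.775140 + 5.629493) = 1.86·17.363979 = 32.297000 m
LSR: p² = d² − 2 + 2cos(α−β) + 2d(sin α + sin β) = 37.761488; p = √p² = 6.145038; φ = atan2(−cos α − cos β, d + sin α + sin β) − atan2(−2, p) = 0.302271 rad; t = (φ − α) mod 2π = 2.851752 rad, q = (φ − β) mod 2π = 6.157406 rad → L = 1.86·(2.851752 + 6.145038 + 6.157406) = 1.86·15.154195 = 28.186803 m
RSL: p² = d² − 2 + 2cos(α−β) − 2d(sin α + sin β) = 41.539882; p = √p² = 6.445144; φ = atan2(cos α + cos β, d − sin α − sin β) − atan2(2, p) = -0.289033 rad; t = (α − φ) mod 2π = 4.022737 rad, q = (β − φ) mod 2π = 0.717084 rad → L = 1.86·(4.022737 + 6.445144 + 0.717084) = 1.86·11.184965 = 20.804035 m
RLR: c = (6 − d² + 2cos(α−β) + 2d(sin α − sin β))/8 = -6.556600, |c| > 1 → infeasible
LRL: c = (6 − d² + 2cos(α−β) − 2d(sin α − sin β))/8 = -3.342644, |c| > 1 → infeasible
Shortest: LSL with L = 16.501351 m ≈ 16.5014 m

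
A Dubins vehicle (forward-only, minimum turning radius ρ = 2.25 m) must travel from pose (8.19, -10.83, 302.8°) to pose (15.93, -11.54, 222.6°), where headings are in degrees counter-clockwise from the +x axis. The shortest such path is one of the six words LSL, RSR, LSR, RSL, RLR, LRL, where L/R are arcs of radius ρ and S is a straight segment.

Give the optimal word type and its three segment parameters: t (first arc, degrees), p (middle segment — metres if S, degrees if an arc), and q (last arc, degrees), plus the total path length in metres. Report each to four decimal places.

Let ψ = atan2(Δy, Δx) = atan2(-0.71, 7.74) = -5.2411° be the start→goal bearing.
Normalize: d = |goal − start| / ρ = 7.772496/2.25 = 3.454443, α = (θ_start − ψ) mod 360° = 308.0411° = 5.376332 rad, β = (θ_goal − ψ) mod 360° = 227.8411° = 3.976578 rad.
Common terms: sin α = -0.787568, cos α = 0.616227, sin β = -0.741287, cos β = -0.671188, cos(α−β) = 0.170209, d² = 11.933175. Work in radians in the unit-radius frame; every candidate has L = ρ·(t + p + q).
LSL: p² = 2 + d² − 2cos(α−β) + 2d(sin α − sin β) = 13.273002; p = √p² = 3.643213; φ = atan2(cos β − cos α, d + sin α − sin β) = -0.361175 rad; t = (φ − α) mod 2π = 0.545678 rad, q = (β − φ) mod 2π = 4.337753 rad → L = 2.25·(0.545678 + 3.643213 + 4.337753) = 2.25·8.526644 = 19.184950 m
RSR: p² = 2 + d² − 2cos(α−β) + 2d(sin β − sin α) = 13.912511; p = √p² = 3.729948; φ = atan2(cos α − cos β, d − sin α + sin β) = 0.352405 rad; t = (α − φ) mod 2π = 5.023927 rad, q = (φ − β) mod 2π = 2.659013 rad → L = 2.25·(5.023927 + 3.729948 + 2.659013) = 2.25·11.412887 = 25.678996 m
LSR: p² = d² − 2 + 2cos(α−β) + 2d(sin α + sin β) = -0.289092 < 0 → infeasible
RSL: p² = d² − 2 + 2cos(α−β) − 2d(sin α + sin β) = 20.836280; p = √p² = 4.564677; φ = atan2(cos α + cos β, d − sin α − sin β) − atan2(2, p) = -0.423982 rad; t = (α − φ) mod 2π = 5.800314 rad, q = (β − φ) mod 2π = 4.400560 rad → L = 2.25·(5.800314 + 4.564677 + 4.400560) = 2.25·14.765552 = 33.222492 m
RLR: c = (6 − d² + 2cos(α−β) + 2d(sin α − sin β))/8 = -0.739064; p = 2π − arccos c = 3.880709 rad; φ = atan2(cos α − cos β, d − sin α + sin β) = 0.352405 rad; t = (α − φ + p/2) mod 2π = 0.681096 rad, q = (α − β − t + p) mod 2π = 4.599367 rad → L = 2.25·(0.681096 + 3.880709 + 4.599367) = 2.25·9.161173 = 20.612639 m
LRL: c = (6 − d² + 2cos(α−β) − 2d(sin α − sin β))/8 = -0.659125; p = 2π − arccos c = 3.992734 rad; φ = atan2(cos β − cos α, d + sin α − sin β) = -0.361175 rad; t = (φ − α + p/2) mod 2π = 2.542045 rad, q = (β − α − t + p) mod 2π = 0.050935 rad → L = 2.25·(2.542045 + 3.992734 + 0.050935) = 2.25·6.585714 = 14.817856 m
Shortest: LRL with L = 14.817856 m ≈ 14.8179 m
Convert LRL to answer units (arcs ×180/π): t = 2.542045·180/π = 145.6485°, p = 3.992734·180/π = 228.7668°, q = 0.050935·180/π = 2.9184°, L = 14.8179 m.

LRL: t = 145.6485°, p = 228.7668°, q = 2.9184°, L = 14.8179 m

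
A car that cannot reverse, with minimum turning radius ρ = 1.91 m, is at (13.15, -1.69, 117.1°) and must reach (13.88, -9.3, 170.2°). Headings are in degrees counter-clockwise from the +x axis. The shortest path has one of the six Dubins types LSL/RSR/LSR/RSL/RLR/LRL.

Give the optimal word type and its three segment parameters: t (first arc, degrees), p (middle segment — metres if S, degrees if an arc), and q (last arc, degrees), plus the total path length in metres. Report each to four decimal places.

RSR: t = 212.6851°, p = 6.6294 m, q = 94.2149°, L = 16.8602 m

Let ψ = atan2(Δy, Δx) = atan2(-7.61, 0.73) = -84.5206° be the start→goal bearing.
Normalize: d = |goal − start| / ρ = 7.644933/1.91 = 4.002583, α = (θ_start − ψ) mod 360° = 201.6206° = 3.518943 rad, β = (θ_goal − ψ) mod 360° = 254.7206° = 4.445713 rad.
Common terms: sin α = -0.368459, cos α = -0.929644, sin β = -0.964652, cos β = -0.263526, cos(α−β) = 0.600420, d² = 16.020668. Work in radians in the unit-radius frame; every candidate has L = ρ·(t + p + q).
LSL: p² = 2 + d² − 2cos(α−β) + 2d(sin α − sin β) = 21.592456; p = √p² = 4.646768; φ = atan2(cos β − cos α, d + sin α − sin β) = 0.143846 rad; t = (φ − α) mod 2π = 2.908089 rad, q = (β − φ) mod 2π = 4.301867 rad → L = 1.91·(2.908089 + 4.646768 + 4.301867) = 1.91·11.856723 = 22.646342 m
RSR: p² = 2 + d² − 2cos(α−β) + 2d(sin β − sin α) = 12.047200; p = √p² = 3.470908; φ = atan2(cos α − cos β, d − sin α + sin β) = -0.193113 rad; t = (α − φ) mod 2π = 3.712056 rad, q = (φ − β) mod 2π = 1.644360 rad → L = 1.91·(3.712056 + 3.470908 + 1.644360) = 1.91·8.827323 = 16.860187 m
LSR: p² = d² − 2 + 2cos(α−β) + 2d(sin α + sin β) = 4.549736; p = √p² = 2.133011; φ = atan2(−cos α − cos β, d + sin α + sin β) − atan2(−2, p) = 1.173557 rad; t = (φ − α) mod 2π = 3.937799 rad, q = (φ − β) mod 2π = 3.011029 rad → L = 1.91·(3.937799 + 2.133011 + 3.011029) = 1.91·9.081840 = 17.346314 m
RSL: p² = d² − 2 + 2cos(α−β) − 2d(sin α + sin β) = 25.893281; p = √p² = 5.088544; φ = atan2(cos α + cos β, d − sin α − sin β) − atan2(2, p) = -0.594493 rad; t = (α − φ) mod 2π = 4.113436 rad, q = (β − φ) mod 2π = 5.040206 rad → L = 1.91·(4.113436 + 5.088544 + 5.040206) = 1.91·14.242186 = 27.202575 m
RLR: c = (6 − d² + 2cos(α−β) + 2d(sin α − sin β))/8 = -0.505900; p = 2π − arccos c = 4.181964 rad; φ = atan2(cos α − cos β, d − sin α + sin β) = -0.193113 rad; t = (α − φ + p/2) mod 2π = 5.803038 rad, q = (α − β − t + p) mod 2π = 3.735342 rad → L = 1.91·(5.803038 + 4.181964 + 3.735342) = 1.91·13.720343 = 26.205856 m
LRL: c = (6 − d² + 2cos(α−β) − 2d(sin α − sin β))/8 = -1.699057, |c| > 1 → infeasible
Shortest: RSR with L = 16.860187 m ≈ 16.8602 m
Convert RSR to answer units (arcs ×180/π): t = 3.712056·180/π = 212.6851°, p = ρ·p = 1.91·3.470908 = 6.6294 m, q = 1.644360·180/π = 94.2149°, L = 16.8602 m.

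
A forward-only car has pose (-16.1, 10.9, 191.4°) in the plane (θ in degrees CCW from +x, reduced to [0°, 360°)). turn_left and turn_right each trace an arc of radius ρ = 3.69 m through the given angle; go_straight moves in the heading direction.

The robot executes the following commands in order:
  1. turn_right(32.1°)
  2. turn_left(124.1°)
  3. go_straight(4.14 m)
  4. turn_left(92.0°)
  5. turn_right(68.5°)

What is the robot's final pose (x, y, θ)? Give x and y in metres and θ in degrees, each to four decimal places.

(-13.5679, -1.3131, 306.9000°)

set_pose: (x, y, θ) = (-16.1000, 10.9000, 191.4000°), ρ = 3.69
turn_right(32.1°): centre at ρ to the right, rotate −32.1° → (-18.1337, 11.0654, 159.3000°)
turn_left(124.1°): centre at ρ to the left, rotate +124.1° → (-23.0275, 6.7585, 283.4000°)
go_straight(4.14): x += 4.14·cos θ, y += 4.14·sin θ → (-22.0681, 2.7312, 283.4000°)
turn_left(92.0°): centre at ρ to the left, rotate +92.0° → (-17.4987, 0.0288, 375.4000° ≡ 15.4000°)
turn_right(68.5°): centre at ρ to the right, rotate −68.5° → (-13.5679, -1.3131, -53.1000° ≡ 306.9000°)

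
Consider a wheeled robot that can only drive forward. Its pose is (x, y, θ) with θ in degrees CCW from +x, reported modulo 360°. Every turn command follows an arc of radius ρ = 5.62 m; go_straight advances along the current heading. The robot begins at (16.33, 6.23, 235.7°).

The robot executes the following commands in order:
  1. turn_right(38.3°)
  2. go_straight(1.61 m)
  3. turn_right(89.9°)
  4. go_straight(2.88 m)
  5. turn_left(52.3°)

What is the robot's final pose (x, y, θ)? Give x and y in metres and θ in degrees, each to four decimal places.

set_pose: (x, y, θ) = (16.3300, 6.2300, 235.7000°), ρ = 5.62
turn_right(38.3°): centre at ρ to the right, rotate −38.3° → (13.3679, 4.0342, 197.4000°)
go_straight(1.61): x += 1.61·cos θ, y += 1.61·sin θ → (11.8316, 3.5527, 197.4000°)
turn_right(89.9°): centre at ρ to the right, rotate −89.9° → (4.7911, 7.2256, 107.5000°)
go_straight(2.88): x += 2.88·cos θ, y += 2.88·sin θ → (3.9251, 9.9723, 107.5000°)
turn_left(52.3°): centre at ρ to the left, rotate +52.3° → (0.5058, 13.5567, 159.8000°)

(0.5058, 13.5567, 159.8000°)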